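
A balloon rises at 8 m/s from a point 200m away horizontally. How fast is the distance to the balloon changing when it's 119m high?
952√54161/54161 ≈ 4.091 m/s

z² = 200² + y²
z = √(200² + 119²) = √54161
dz/dt = y/z · dy/dt = 119/√54161 · 8 = 952√54161/54161 ≈ 4.091 m/s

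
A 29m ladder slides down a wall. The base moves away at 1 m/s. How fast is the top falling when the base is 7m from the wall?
7√22/132 ≈ 0.2487 m/s

x² + y² = 29²
2x·dx/dt + 2y·dy/dt = 0
dy/dt = -x/y · dx/dt = -7/(6√22) · 1 = -7√22/132 m/s
The top is descending at 7√22/132 ≈ 0.2487 m/s.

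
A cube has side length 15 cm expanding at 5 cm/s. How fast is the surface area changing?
900 cm²/s

A = 6s²
dA/dt = 12s · ds/dt = 12·15·5 = 900 cm²/s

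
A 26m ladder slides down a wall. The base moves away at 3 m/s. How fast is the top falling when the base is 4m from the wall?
2√165/55 ≈ 0.4671 m/s

x² + y² = 26²
2x·dx/dt + 2y·dy/dt = 0
dy/dt = -x/y · dx/dt = -4/(2√165) · 3 = -2√165/55 m/s
The top is descending at 2√165/55 ≈ 0.4671 m/s.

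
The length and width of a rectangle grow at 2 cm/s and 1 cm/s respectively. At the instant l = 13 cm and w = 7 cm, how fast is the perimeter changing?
6 cm/s

P = 2(l + w)
dP/dt = 2(dl/dt + dw/dt) = 2(2 + 1) = 6 cm/s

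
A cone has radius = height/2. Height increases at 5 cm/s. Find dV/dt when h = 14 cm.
245π cm³/s

V = (1/3)π(h/2)²h = πh³/12
dV/dt = πh²/4 · 5
At h = 14: dV/dt = 245π cm³/s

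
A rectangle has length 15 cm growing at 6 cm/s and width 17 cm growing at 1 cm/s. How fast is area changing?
117 cm²/s

A = lw
dA/dt = w·dl/dt + l·dw/dt = 17·6 + 15·1 = 117 cm²/s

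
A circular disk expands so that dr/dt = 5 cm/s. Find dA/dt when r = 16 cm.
160π cm²/s

A = πr²
dA/dt = 2πr · dr/dt = 2π(16)(5) = 160π cm²/s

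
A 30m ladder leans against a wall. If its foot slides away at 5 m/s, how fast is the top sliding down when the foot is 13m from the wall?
65√731/731 ≈ 2.404 m/s

x² + y² = 30²
2x·dx/dt + 2y·dy/dt = 0
dy/dt = -x/y · dx/dt = -13/√731 · 5 = -65√731/731 m/s
The top is descending at 65√731/731 ≈ 2.404 m/s.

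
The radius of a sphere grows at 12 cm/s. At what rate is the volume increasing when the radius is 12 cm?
6912π cm³/s

V = (4/3)πr³
dV/dt = dV/dr · dr/dt = 4πr² · 12
At r = 12: dV/dt = 6912π cm³/s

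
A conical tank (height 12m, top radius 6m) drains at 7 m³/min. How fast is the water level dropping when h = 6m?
7/(9π) ≈ 0.2476 m/min

r/h = 6/12, so r = (1/2)h
V = (1/3)πr²h = (1/3)π((1/2)h)²h = (1/12)πh³
dV/dh = (1/4)πh²
dh/dt = (dV/dt)/(dV/dh) = -7/((1/4)π·6²) = -7/(9π) m/min
The level is dropping at 7/(9π) ≈ 0.2476 m/min.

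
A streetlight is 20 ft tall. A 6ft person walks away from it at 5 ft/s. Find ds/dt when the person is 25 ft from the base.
15/7 ft/s

By similar triangles: 20/(x+s) = 6/s
Solving: s = 6x/14
ds/dt = 6/14 · dx/dt = 3/7 · 5 = 15/7 ft/s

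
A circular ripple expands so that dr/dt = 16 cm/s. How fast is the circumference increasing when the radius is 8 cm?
32π cm/s

C = 2πr
dC/dt = 2π · dr/dt = 2π · 16 = 32π cm/s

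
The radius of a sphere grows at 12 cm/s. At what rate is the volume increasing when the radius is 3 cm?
432π cm³/s

V = (4/3)πr³
dV/dt = dV/dr · dr/dt = 4πr² · 12
At r = 3: dV/dt = 432π cm³/s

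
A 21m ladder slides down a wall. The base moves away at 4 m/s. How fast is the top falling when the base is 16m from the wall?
64√185/185 ≈ 4.705 m/s

x² + y² = 21²
2x·dx/dt + 2y·dy/dt = 0
dy/dt = -x/y · dx/dt = -16/√185 · 4 = -64√185/185 m/s
The top is descending at 64√185/185 ≈ 4.705 m/s.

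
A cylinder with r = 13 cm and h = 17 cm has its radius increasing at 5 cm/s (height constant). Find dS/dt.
430π cm²/s

S = 2πrh + 2πr² (lateral + bases)
dS/dt = (2πh + 4πr)·dr/dt = (2π·17 + 4π·13)·5
= 430π cm²/s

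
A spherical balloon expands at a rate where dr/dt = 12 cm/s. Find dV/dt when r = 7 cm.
2352π cm³/s

V = (4/3)πr³
dV/dt = dV/dr · dr/dt = 4πr² · 12
At r = 7: dV/dt = 2352π cm³/s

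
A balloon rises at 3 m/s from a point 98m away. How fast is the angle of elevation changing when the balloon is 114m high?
0.013009 rad/s

tan(θ) = y/98
sec²(θ) · dθ/dt = (1/98) · dy/dt
dθ/dt = cos²(θ)/98 · 3 = 98/(98² + 114²) · 3
dθ/dt = 0.013009 rad/s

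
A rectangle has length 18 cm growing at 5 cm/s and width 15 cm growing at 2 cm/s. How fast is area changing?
111 cm²/s

A = lw
dA/dt = w·dl/dt + l·dw/dt = 15·5 + 18·2 = 111 cm²/s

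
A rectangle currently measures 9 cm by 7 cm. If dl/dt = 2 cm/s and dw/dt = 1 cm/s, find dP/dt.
6 cm/s

P = 2(l + w)
dP/dt = 2(dl/dt + dw/dt) = 2(2 + 1) = 6 cm/s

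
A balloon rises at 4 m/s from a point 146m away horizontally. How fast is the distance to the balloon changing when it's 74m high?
74√6698/3349 ≈ 1.808 m/s

z² = 146² + y²
z = √(146² + 74²) = 2√6698
dz/dt = y/z · dy/dt = 74/(2√6698) · 4 = 74√6698/3349 ≈ 1.808 m/s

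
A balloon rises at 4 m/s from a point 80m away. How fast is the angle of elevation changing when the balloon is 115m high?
0.016306 rad/s

tan(θ) = y/80
sec²(θ) · dθ/dt = (1/80) · dy/dt
dθ/dt = cos²(θ)/80 · 4 = 80/(80² + 115²) · 4
dθ/dt = 0.016306 rad/s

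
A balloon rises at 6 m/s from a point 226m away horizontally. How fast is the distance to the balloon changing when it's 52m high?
156√13445/13445 ≈ 1.345 m/s

z² = 226² + y²
z = √(226² + 52²) = 2√13445
dz/dt = y/z · dy/dt = 52/(2√13445) · 6 = 156√13445/13445 ≈ 1.345 m/s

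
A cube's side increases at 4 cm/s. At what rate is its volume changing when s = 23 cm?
6348 cm³/s

V = s³
dV/dt = 3s² · ds/dt = 3·23²·4 = 6348 cm³/s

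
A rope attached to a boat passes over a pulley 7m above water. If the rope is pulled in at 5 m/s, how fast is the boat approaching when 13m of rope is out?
13√30/12 ≈ 5.934 m/s

rope² = x² + 7²
x = √(13² - 7²) = 2√30
dx/dt = (rope/x) · d(rope)/dt = (13/(2√30)) · (-5) = -13√30/12 m/s
The boat approaches at 13√30/12 ≈ 5.934 m/s.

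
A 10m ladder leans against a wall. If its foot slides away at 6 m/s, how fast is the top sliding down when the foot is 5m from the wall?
2√3 ≈ 3.464 m/s

x² + y² = 10²
2x·dx/dt + 2y·dy/dt = 0
dy/dt = -x/y · dx/dt = -5/(5√3) · 6 = -2√3 m/s
The top is descending at 2√3 ≈ 3.464 m/s.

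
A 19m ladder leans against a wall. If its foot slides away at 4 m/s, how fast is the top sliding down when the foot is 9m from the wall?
9√70/35 ≈ 2.151 m/s

x² + y² = 19²
2x·dx/dt + 2y·dy/dt = 0
dy/dt = -x/y · dx/dt = -9/(2√70) · 4 = -9√70/35 m/s
The top is descending at 9√70/35 ≈ 2.151 m/s.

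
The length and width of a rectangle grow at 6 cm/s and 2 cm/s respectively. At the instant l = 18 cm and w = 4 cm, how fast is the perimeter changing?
16 cm/s

P = 2(l + w)
dP/dt = 2(dl/dt + dw/dt) = 2(6 + 2) = 16 cm/s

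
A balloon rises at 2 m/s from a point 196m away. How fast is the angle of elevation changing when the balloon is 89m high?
0.00846 rad/s

tan(θ) = y/196
sec²(θ) · dθ/dt = (1/196) · dy/dt
dθ/dt = cos²(θ)/196 · 2 = 196/(196² + 89²) · 2
dθ/dt = 0.00846 rad/s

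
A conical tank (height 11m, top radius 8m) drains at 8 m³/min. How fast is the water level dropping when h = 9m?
121/(648π) ≈ 0.05944 m/min

r/h = 8/11, so r = (8/11)h
V = (1/3)πr²h = (1/3)π((8/11)h)²h = (64/363)πh³
dV/dh = (64/121)πh²
dh/dt = (dV/dt)/(dV/dh) = -8/((64/121)π·9²) = -121/(648π) m/min
The level is dropping at 121/(648π) ≈ 0.05944 m/min.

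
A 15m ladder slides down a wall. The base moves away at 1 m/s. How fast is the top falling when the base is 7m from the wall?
7√11/44 ≈ 0.5276 m/s

x² + y² = 15²
2x·dx/dt + 2y·dy/dt = 0
dy/dt = -x/y · dx/dt = -7/(4√11) · 1 = -7√11/44 m/s
The top is descending at 7√11/44 ≈ 0.5276 m/s.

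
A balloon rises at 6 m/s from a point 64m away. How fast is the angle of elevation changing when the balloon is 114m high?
0.022467 rad/s

tan(θ) = y/64
sec²(θ) · dθ/dt = (1/64) · dy/dt
dθ/dt = cos²(θ)/64 · 6 = 64/(64² + 114²) · 6
dθ/dt = 0.022467 rad/s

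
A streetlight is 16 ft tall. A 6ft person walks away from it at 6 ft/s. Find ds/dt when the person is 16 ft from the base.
18/5 ft/s

By similar triangles: 16/(x+s) = 6/s
Solving: s = 6x/10
ds/dt = 6/10 · dx/dt = 3/5 · 6 = 18/5 ft/s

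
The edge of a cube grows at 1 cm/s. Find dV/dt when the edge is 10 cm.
300 cm³/s

V = s³
dV/dt = 3s² · ds/dt = 3·10²·1 = 300 cm³/s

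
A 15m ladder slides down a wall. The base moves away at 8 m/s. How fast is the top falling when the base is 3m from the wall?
2√6/3 ≈ 1.633 m/s

x² + y² = 15²
2x·dx/dt + 2y·dy/dt = 0
dy/dt = -x/y · dx/dt = -3/(6√6) · 8 = -2√6/3 m/s
The top is descending at 2√6/3 ≈ 1.633 m/s.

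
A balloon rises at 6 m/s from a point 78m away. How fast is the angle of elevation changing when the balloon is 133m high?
0.019686 rad/s

tan(θ) = y/78
sec²(θ) · dθ/dt = (1/78) · dy/dt
dθ/dt = cos²(θ)/78 · 6 = 78/(78² + 133²) · 6
dθ/dt = 0.019686 rad/s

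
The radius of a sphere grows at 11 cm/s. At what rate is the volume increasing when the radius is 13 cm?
7436π cm³/s

V = (4/3)πr³
dV/dt = dV/dr · dr/dt = 4πr² · 11
At r = 13: dV/dt = 7436π cm³/s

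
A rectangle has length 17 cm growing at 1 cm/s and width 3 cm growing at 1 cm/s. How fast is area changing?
20 cm²/s

A = lw
dA/dt = w·dl/dt + l·dw/dt = 3·1 + 17·1 = 20 cm²/s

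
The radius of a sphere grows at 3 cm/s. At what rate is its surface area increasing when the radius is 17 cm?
408π cm²/s

S = 4πr²
dS/dt = dS/dr · dr/dt = 8πr · 3
At r = 17: dS/dt = 408π cm²/s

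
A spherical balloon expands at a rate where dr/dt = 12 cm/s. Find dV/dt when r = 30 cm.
43200π cm³/s

V = (4/3)πr³
dV/dt = dV/dr · dr/dt = 4πr² · 12
At r = 30: dV/dt = 43200π cm³/s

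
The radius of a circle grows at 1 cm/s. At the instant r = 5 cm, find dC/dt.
2π cm/s

C = 2πr
dC/dt = 2π · dr/dt = 2π · 1 = 2π cm/s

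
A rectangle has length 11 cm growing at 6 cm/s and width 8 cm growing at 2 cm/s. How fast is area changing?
70 cm²/s

A = lw
dA/dt = w·dl/dt + l·dw/dt = 8·6 + 11·2 = 70 cm²/s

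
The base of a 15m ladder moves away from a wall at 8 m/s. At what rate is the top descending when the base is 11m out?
22√26/13 ≈ 8.629 m/s

x² + y² = 15²
2x·dx/dt + 2y·dy/dt = 0
dy/dt = -x/y · dx/dt = -11/(2√26) · 8 = -22√26/13 m/s
The top is descending at 22√26/13 ≈ 8.629 m/s.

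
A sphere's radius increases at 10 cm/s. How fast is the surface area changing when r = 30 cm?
2400π cm²/s

S = 4πr²
dS/dt = dS/dr · dr/dt = 8πr · 10
At r = 30: dS/dt = 2400π cm²/s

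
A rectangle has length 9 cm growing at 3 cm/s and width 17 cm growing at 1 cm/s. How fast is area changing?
60 cm²/s

A = lw
dA/dt = w·dl/dt + l·dw/dt = 17·3 + 9·1 = 60 cm²/s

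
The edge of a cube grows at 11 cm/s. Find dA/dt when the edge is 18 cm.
2376 cm²/s

A = 6s²
dA/dt = 12s · ds/dt = 12·18·11 = 2376 cm²/s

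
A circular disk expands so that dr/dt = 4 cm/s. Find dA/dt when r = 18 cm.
144π cm²/s

A = πr²
dA/dt = 2πr · dr/dt = 2π(18)(4) = 144π cm²/s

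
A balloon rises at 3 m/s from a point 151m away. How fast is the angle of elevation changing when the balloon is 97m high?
0.014064 rad/s

tan(θ) = y/151
sec²(θ) · dθ/dt = (1/151) · dy/dt
dθ/dt = cos²(θ)/151 · 3 = 151/(151² + 97²) · 3
dθ/dt = 0.014064 rad/s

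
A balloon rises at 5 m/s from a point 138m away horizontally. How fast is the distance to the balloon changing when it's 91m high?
91√1093/1093 ≈ 2.753 m/s

z² = 138² + y²
z = √(138² + 91²) = 5√1093
dz/dt = y/z · dy/dt = 91/(5√1093) · 5 = 91√1093/1093 ≈ 2.753 m/s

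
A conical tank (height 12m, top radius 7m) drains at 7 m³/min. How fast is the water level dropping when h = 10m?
36/(175π) ≈ 0.06548 m/min

r/h = 7/12, so r = (7/12)h
V = (1/3)πr²h = (1/3)π((7/12)h)²h = (49/432)πh³
dV/dh = (49/144)πh²
dh/dt = (dV/dt)/(dV/dh) = -7/((49/144)π·10²) = -36/(175π) m/min
The level is dropping at 36/(175π) ≈ 0.06548 m/min.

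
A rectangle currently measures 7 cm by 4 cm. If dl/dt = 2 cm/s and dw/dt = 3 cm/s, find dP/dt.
10 cm/s

P = 2(l + w)
dP/dt = 2(dl/dt + dw/dt) = 2(2 + 3) = 10 cm/s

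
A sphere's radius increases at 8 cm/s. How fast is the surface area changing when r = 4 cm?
256π cm²/s

S = 4πr²
dS/dt = dS/dr · dr/dt = 8πr · 8
At r = 4: dS/dt = 256π cm²/s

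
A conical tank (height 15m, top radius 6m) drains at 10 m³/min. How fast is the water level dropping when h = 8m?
125/(128π) ≈ 0.3108 m/min

r/h = 6/15, so r = (2/5)h
V = (1/3)πr²h = (1/3)π((2/5)h)²h = (4/75)πh³
dV/dh = (4/25)πh²
dh/dt = (dV/dt)/(dV/dh) = -10/((4/25)π·8²) = -125/(128π) m/min
The level is dropping at 125/(128π) ≈ 0.3108 m/min.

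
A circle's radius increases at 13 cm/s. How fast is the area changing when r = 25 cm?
650π cm²/s

A = πr²
dA/dt = 2πr · dr/dt = 2π(25)(13) = 650π cm²/s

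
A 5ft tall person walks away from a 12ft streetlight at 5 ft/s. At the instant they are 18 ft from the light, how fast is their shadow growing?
25/7 ft/s

By similar triangles: 12/(x+s) = 5/s
Solving: s = 5x/7
ds/dt = 5/7 · dx/dt = 5/7 · 5 = 25/7 ft/s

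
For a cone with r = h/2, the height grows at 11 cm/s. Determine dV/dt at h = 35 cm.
13475π/4 cm³/s

V = (1/3)π(h/2)²h = πh³/12
dV/dt = πh²/4 · 11
At h = 35: dV/dt = 13475π/4 cm³/s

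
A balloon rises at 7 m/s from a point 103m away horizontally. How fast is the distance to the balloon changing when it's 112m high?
784√137/1781 ≈ 5.152 m/s

z² = 103² + y²
z = √(103² + 112²) = 13√137
dz/dt = y/z · dy/dt = 112/(13√137) · 7 = 784√137/1781 ≈ 5.152 m/s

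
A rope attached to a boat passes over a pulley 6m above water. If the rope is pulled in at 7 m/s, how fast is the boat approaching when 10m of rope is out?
35/4 = 8.75 m/s

rope² = x² + 6²
x = √(10² - 6²) = 8
dx/dt = (rope/x) · d(rope)/dt = (10/8) · (-7) = -35/4 m/s
The boat approaches at 35/4 = 8.75 m/s.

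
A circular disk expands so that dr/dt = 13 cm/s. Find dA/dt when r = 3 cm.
78π cm²/s

A = πr²
dA/dt = 2πr · dr/dt = 2π(3)(13) = 78π cm²/s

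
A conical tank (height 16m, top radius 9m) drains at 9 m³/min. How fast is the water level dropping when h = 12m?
16/(81π) ≈ 0.06288 m/min

r/h = 9/16, so r = (9/16)h
V = (1/3)πr²h = (1/3)π((9/16)h)²h = (27/256)πh³
dV/dh = (81/256)πh²
dh/dt = (dV/dt)/(dV/dh) = -9/((81/256)π·12²) = -16/(81π) m/min
The level is dropping at 16/(81π) ≈ 0.06288 m/min.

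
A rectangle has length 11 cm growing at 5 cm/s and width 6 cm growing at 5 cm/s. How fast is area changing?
85 cm²/s

A = lw
dA/dt = w·dl/dt + l·dw/dt = 6·5 + 11·5 = 85 cm²/s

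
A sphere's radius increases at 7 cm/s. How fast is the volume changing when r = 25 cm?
17500π cm³/s

V = (4/3)πr³
dV/dt = dV/dr · dr/dt = 4πr² · 7
At r = 25: dV/dt = 17500π cm³/s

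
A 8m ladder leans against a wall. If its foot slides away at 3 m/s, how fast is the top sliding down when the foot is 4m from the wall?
√3 ≈ 1.732 m/s

x² + y² = 8²
2x·dx/dt + 2y·dy/dt = 0
dy/dt = -x/y · dx/dt = -4/(4√3) · 3 = -√3 m/s
The top is descending at √3 ≈ 1.732 m/s.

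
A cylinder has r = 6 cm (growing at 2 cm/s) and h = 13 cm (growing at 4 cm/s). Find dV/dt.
456π cm³/s

V = πr²h
dV/dt = 2πrh·dr/dt + πr²·dh/dt
= 2π(6)(13)(2) + π(6)²(4)
= 456π cm³/s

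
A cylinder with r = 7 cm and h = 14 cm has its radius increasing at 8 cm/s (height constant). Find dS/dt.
448π cm²/s

S = 2πrh + 2πr² (lateral + bases)
dS/dt = (2πh + 4πr)·dr/dt = (2π·14 + 4π·7)·8
= 448π cm²/s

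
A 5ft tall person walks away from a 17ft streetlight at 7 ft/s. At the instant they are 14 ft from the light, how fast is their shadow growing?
35/12 ft/s

By similar triangles: 17/(x+s) = 5/s
Solving: s = 5x/12
ds/dt = 5/12 · dx/dt = 5/12 · 7 = 35/12 ft/s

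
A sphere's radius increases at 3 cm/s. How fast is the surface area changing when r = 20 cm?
480π cm²/s

S = 4πr²
dS/dt = dS/dr · dr/dt = 8πr · 3
At r = 20: dS/dt = 480π cm²/s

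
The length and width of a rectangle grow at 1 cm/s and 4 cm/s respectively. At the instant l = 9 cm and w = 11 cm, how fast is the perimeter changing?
10 cm/s

P = 2(l + w)
dP/dt = 2(dl/dt + dw/dt) = 2(1 + 4) = 10 cm/s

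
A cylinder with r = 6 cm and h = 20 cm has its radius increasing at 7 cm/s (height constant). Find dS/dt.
448π cm²/s

S = 2πrh + 2πr² (lateral + bases)
dS/dt = (2πh + 4πr)·dr/dt = (2π·20 + 4π·6)·7
= 448π cm²/s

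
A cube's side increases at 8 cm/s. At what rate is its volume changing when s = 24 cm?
13824 cm³/s

V = s³
dV/dt = 3s² · ds/dt = 3·24²·8 = 13824 cm³/s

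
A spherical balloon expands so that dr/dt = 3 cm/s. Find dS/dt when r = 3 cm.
72π cm²/s

S = 4πr²
dS/dt = dS/dr · dr/dt = 8πr · 3
At r = 3: dS/dt = 72π cm²/s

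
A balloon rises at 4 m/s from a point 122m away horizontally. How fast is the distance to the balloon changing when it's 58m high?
58√4562/2281 ≈ 1.717 m/s

z² = 122² + y²
z = √(122² + 58²) = 2√4562
dz/dt = y/z · dy/dt = 58/(2√4562) · 4 = 58√4562/2281 ≈ 1.717 m/s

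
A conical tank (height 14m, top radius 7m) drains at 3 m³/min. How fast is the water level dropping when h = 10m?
3/(25π) ≈ 0.0382 m/min

r/h = 7/14, so r = (1/2)h
V = (1/3)πr²h = (1/3)π((1/2)h)²h = (1/12)πh³
dV/dh = (1/4)πh²
dh/dt = (dV/dt)/(dV/dh) = -3/((1/4)π·10²) = -3/(25π) m/min
The level is dropping at 3/(25π) ≈ 0.0382 m/min.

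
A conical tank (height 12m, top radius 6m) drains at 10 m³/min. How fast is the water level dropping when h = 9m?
40/(81π) ≈ 0.1572 m/min

r/h = 6/12, so r = (1/2)h
V = (1/3)πr²h = (1/3)π((1/2)h)²h = (1/12)πh³
dV/dh = (1/4)πh²
dh/dt = (dV/dt)/(dV/dh) = -10/((1/4)π·9²) = -40/(81π) m/min
The level is dropping at 40/(81π) ≈ 0.1572 m/min.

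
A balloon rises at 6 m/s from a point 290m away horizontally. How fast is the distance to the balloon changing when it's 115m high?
138√3893/3893 ≈ 2.212 m/s

z² = 290² + y²
z = √(290² + 115²) = 5√3893
dz/dt = y/z · dy/dt = 115/(5√3893) · 6 = 138√3893/3893 ≈ 2.212 m/s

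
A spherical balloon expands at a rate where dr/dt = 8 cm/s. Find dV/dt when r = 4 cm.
512π cm³/s

V = (4/3)πr³
dV/dt = dV/dr · dr/dt = 4πr² · 8
At r = 4: dV/dt = 512π cm³/s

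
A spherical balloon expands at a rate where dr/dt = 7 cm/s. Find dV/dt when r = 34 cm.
32368π cm³/s

V = (4/3)πr³
dV/dt = dV/dr · dr/dt = 4πr² · 7
At r = 34: dV/dt = 32368π cm³/s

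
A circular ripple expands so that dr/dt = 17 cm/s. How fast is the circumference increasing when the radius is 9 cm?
34π cm/s

C = 2πr
dC/dt = 2π · dr/dt = 2π · 17 = 34π cm/s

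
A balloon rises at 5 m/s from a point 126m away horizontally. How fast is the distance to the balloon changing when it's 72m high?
4√65/13 ≈ 2.481 m/s

z² = 126² + y²
z = √(126² + 72²) = 18√65
dz/dt = y/z · dy/dt = 72/(18√65) · 5 = 4√65/13 ≈ 2.481 m/s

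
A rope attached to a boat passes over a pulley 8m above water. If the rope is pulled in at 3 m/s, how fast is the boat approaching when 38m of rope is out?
19√345/115 ≈ 3.069 m/s

rope² = x² + 8²
x = √(38² - 8²) = 2√345
dx/dt = (rope/x) · d(rope)/dt = (38/(2√345)) · (-3) = -19√345/115 m/s
The boat approaches at 19√345/115 ≈ 3.069 m/s.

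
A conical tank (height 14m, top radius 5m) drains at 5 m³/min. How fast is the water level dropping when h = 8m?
49/(80π) ≈ 0.195 m/min

r/h = 5/14, so r = (5/14)h
V = (1/3)πr²h = (1/3)π((5/14)h)²h = (25/588)πh³
dV/dh = (25/196)πh²
dh/dt = (dV/dt)/(dV/dh) = -5/((25/196)π·8²) = -49/(80π) m/min
The level is dropping at 49/(80π) ≈ 0.195 m/min.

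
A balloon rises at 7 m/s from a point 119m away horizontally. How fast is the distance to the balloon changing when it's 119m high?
7√2/2 ≈ 4.95 m/s

z² = 119² + y²
z = √(119² + 119²) = 119√2
dz/dt = y/z · dy/dt = 119/(119√2) · 7 = 7√2/2 ≈ 4.95 m/s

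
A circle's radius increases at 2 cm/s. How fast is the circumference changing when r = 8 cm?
4π cm/s

C = 2πr
dC/dt = 2π · dr/dt = 2π · 2 = 4π cm/s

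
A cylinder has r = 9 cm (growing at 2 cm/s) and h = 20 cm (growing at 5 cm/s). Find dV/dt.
1125π cm³/s

V = πr²h
dV/dt = 2πrh·dr/dt + πr²·dh/dt
= 2π(9)(20)(2) + π(9)²(5)
= 1125π cm³/s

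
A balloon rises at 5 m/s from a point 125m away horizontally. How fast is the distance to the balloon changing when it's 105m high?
105√1066/1066 ≈ 3.216 m/s

z² = 125² + y²
z = √(125² + 105²) = 5√1066
dz/dt = y/z · dy/dt = 105/(5√1066) · 5 = 105√1066/1066 ≈ 3.216 m/s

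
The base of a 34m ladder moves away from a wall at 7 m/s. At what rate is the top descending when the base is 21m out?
147√715/715 ≈ 5.497 m/s

x² + y² = 34²
2x·dx/dt + 2y·dy/dt = 0
dy/dt = -x/y · dx/dt = -21/√715 · 7 = -147√715/715 m/s
The top is descending at 147√715/715 ≈ 5.497 m/s.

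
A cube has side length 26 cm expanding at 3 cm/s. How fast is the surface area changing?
936 cm²/s

A = 6s²
dA/dt = 12s · ds/dt = 12·26·3 = 936 cm²/s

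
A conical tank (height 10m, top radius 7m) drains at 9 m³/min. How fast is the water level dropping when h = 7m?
900/(2401π) ≈ 0.1193 m/min

r/h = 7/10, so r = (7/10)h
V = (1/3)πr²h = (1/3)π((7/10)h)²h = (49/300)πh³
dV/dh = (49/100)πh²
dh/dt = (dV/dt)/(dV/dh) = -9/((49/100)π·7²) = -900/(2401π) m/min
The level is dropping at 900/(2401π) ≈ 0.1193 m/min.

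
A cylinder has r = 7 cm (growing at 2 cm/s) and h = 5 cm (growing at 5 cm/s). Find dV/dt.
385π cm³/s

V = πr²h
dV/dt = 2πrh·dr/dt + πr²·dh/dt
= 2π(7)(5)(2) + π(7)²(5)
= 385π cm³/s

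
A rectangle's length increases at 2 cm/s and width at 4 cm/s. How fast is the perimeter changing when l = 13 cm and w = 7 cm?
12 cm/s

P = 2(l + w)
dP/dt = 2(dl/dt + dw/dt) = 2(2 + 4) = 12 cm/s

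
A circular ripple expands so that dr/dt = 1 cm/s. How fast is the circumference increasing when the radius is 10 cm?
2π cm/s

C = 2πr
dC/dt = 2π · dr/dt = 2π · 1 = 2π cm/s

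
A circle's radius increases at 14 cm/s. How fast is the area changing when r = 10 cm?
280π cm²/s

A = πr²
dA/dt = 2πr · dr/dt = 2π(10)(14) = 280π cm²/s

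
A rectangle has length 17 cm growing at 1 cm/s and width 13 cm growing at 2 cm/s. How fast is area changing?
47 cm²/s

A = lw
dA/dt = w·dl/dt + l·dw/dt = 13·1 + 17·2 = 47 cm²/s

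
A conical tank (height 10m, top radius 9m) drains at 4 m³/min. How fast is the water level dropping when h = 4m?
25/(81π) ≈ 0.09824 m/min

r/h = 9/10, so r = (9/10)h
V = (1/3)πr²h = (1/3)π((9/10)h)²h = (27/100)πh³
dV/dh = (81/100)πh²
dh/dt = (dV/dt)/(dV/dh) = -4/((81/100)π·4²) = -25/(81π) m/min
The level is dropping at 25/(81π) ≈ 0.09824 m/min.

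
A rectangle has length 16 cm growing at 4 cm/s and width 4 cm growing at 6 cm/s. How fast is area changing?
112 cm²/s

A = lw
dA/dt = w·dl/dt + l·dw/dt = 4·4 + 16·6 = 112 cm²/s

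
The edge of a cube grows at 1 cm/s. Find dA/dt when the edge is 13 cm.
156 cm²/s

A = 6s²
dA/dt = 12s · ds/dt = 12·13·1 = 156 cm²/s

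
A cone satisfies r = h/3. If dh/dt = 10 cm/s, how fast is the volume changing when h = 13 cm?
1690π/9 cm³/s

V = (1/3)π(h/3)²h = πh³/27
dV/dt = πh²/9 · 10
At h = 13: dV/dt = 1690π/9 cm³/s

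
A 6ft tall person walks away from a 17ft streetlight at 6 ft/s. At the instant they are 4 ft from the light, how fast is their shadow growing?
36/11 ft/s

By similar triangles: 17/(x+s) = 6/s
Solving: s = 6x/11
ds/dt = 6/11 · dx/dt = 6/11 · 6 = 36/11 ft/s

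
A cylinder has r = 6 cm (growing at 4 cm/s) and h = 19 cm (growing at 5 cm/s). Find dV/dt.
1092π cm³/s

V = πr²h
dV/dt = 2πrh·dr/dt + πr²·dh/dt
= 2π(6)(19)(4) + π(6)²(5)
= 1092π cm³/s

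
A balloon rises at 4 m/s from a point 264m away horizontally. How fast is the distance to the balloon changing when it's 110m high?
20/13 ≈ 1.538 m/s

z² = 264² + y²
z = √(264² + 110²) = 286
dz/dt = y/z · dy/dt = 110/286 · 4 = 20/13 ≈ 1.538 m/s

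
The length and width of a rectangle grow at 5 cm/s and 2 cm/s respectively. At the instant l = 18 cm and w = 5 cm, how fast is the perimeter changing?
14 cm/s

P = 2(l + w)
dP/dt = 2(dl/dt + dw/dt) = 2(5 + 2) = 14 cm/s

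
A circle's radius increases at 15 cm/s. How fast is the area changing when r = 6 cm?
180π cm²/s

A = πr²
dA/dt = 2πr · dr/dt = 2π(6)(15) = 180π cm²/s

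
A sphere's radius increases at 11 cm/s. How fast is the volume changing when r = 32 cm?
45056π cm³/s

V = (4/3)πr³
dV/dt = dV/dr · dr/dt = 4πr² · 11
At r = 32: dV/dt = 45056π cm³/s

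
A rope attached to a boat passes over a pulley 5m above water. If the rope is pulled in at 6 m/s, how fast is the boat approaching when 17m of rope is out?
17√66/22 ≈ 6.278 m/s

rope² = x² + 5²
x = √(17² - 5²) = 2√66
dx/dt = (rope/x) · d(rope)/dt = (17/(2√66)) · (-6) = -17√66/22 m/s
The boat approaches at 17√66/22 ≈ 6.278 m/s.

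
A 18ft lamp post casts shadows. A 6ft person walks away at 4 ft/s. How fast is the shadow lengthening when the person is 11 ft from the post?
2 ft/s

By similar triangles: 18/(x+s) = 6/s
Solving: s = 6x/12
ds/dt = 6/12 · dx/dt = 1/2 · 4 = 2 ft/s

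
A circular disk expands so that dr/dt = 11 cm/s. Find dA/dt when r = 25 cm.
550π cm²/s

A = πr²
dA/dt = 2πr · dr/dt = 2π(25)(11) = 550π cm²/s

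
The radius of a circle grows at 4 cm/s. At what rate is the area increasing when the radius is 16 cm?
128π cm²/s

A = πr²
dA/dt = 2πr · dr/dt = 2π(16)(4) = 128π cm²/s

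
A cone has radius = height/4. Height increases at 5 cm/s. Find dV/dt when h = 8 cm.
20π cm³/s

V = (1/3)π(h/4)²h = πh³/48
dV/dt = πh²/16 · 5
At h = 8: dV/dt = 20π cm³/s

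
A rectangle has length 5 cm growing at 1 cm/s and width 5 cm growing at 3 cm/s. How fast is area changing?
20 cm²/s

A = lw
dA/dt = w·dl/dt + l·dw/dt = 5·1 + 5·3 = 20 cm²/s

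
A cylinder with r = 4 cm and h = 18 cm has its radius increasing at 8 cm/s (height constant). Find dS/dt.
416π cm²/s

S = 2πrh + 2πr² (lateral + bases)
dS/dt = (2πh + 4πr)·dr/dt = (2π·18 + 4π·4)·8
= 416π cm²/s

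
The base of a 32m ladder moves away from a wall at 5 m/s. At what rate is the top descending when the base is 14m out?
35√23/69 ≈ 2.433 m/s

x² + y² = 32²
2x·dx/dt + 2y·dy/dt = 0
dy/dt = -x/y · dx/dt = -14/(6√23) · 5 = -35√23/69 m/s
The top is descending at 35√23/69 ≈ 2.433 m/s.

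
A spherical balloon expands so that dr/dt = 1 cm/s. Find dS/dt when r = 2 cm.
16π cm²/s

S = 4πr²
dS/dt = dS/dr · dr/dt = 8πr · 1
At r = 2: dS/dt = 16π cm²/s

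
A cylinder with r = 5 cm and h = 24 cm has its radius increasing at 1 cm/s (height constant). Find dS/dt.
68π cm²/s

S = 2πrh + 2πr² (lateral + bases)
dS/dt = (2πh + 4πr)·dr/dt = (2π·24 + 4π·5)·1
= 68π cm²/s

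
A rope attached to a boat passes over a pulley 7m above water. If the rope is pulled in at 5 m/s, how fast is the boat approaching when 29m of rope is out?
145√22/132 ≈ 5.152 m/s

rope² = x² + 7²
x = √(29² - 7²) = 6√22
dx/dt = (rope/x) · d(rope)/dt = (29/(6√22)) · (-5) = -145√22/132 m/s
The boat approaches at 145√22/132 ≈ 5.152 m/s.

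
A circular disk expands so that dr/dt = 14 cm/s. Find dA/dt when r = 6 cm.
168π cm²/s

A = πr²
dA/dt = 2πr · dr/dt = 2π(6)(14) = 168π cm²/s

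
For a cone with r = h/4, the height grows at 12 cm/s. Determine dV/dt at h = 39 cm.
4563π/4 cm³/s

V = (1/3)π(h/4)²h = πh³/48
dV/dt = πh²/16 · 12
At h = 39: dV/dt = 4563π/4 cm³/s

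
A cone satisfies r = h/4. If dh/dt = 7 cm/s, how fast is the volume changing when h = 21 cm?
3087π/16 cm³/s

V = (1/3)π(h/4)²h = πh³/48
dV/dt = πh²/16 · 7
At h = 21: dV/dt = 3087π/16 cm³/s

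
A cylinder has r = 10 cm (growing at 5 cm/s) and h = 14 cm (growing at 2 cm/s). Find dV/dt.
1600π cm³/s

V = πr²h
dV/dt = 2πrh·dr/dt + πr²·dh/dt
= 2π(10)(14)(5) + π(10)²(2)
= 1600π cm³/s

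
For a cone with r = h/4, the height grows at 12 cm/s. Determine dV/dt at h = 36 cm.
972π cm³/s

V = (1/3)π(h/4)²h = πh³/48
dV/dt = πh²/16 · 12
At h = 36: dV/dt = 972π cm³/s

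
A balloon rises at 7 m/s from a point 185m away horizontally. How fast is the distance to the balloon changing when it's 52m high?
364√36929/36929 ≈ 1.894 m/s

z² = 185² + y²
z = √(185² + 52²) = √36929
dz/dt = y/z · dy/dt = 52/√36929 · 7 = 364√36929/36929 ≈ 1.894 m/s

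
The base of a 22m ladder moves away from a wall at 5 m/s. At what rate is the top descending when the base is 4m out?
10√13/39 ≈ 0.9245 m/s

x² + y² = 22²
2x·dx/dt + 2y·dy/dt = 0
dy/dt = -x/y · dx/dt = -4/(6√13) · 5 = -10√13/39 m/s
The top is descending at 10√13/39 ≈ 0.9245 m/s.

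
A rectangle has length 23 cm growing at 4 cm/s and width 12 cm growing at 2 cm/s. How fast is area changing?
94 cm²/s

A = lw
dA/dt = w·dl/dt + l·dw/dt = 12·4 + 23·2 = 94 cm²/s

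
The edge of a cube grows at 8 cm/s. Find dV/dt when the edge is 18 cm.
7776 cm³/s

V = s³
dV/dt = 3s² · ds/dt = 3·18²·8 = 7776 cm³/s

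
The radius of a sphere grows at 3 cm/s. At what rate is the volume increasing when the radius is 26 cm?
8112π cm³/s

V = (4/3)πr³
dV/dt = dV/dr · dr/dt = 4πr² · 3
At r = 26: dV/dt = 8112π cm³/s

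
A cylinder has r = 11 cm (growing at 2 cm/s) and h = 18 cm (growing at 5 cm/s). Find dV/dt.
1397π cm³/s

V = πr²h
dV/dt = 2πrh·dr/dt + πr²·dh/dt
= 2π(11)(18)(2) + π(11)²(5)
= 1397π cm³/s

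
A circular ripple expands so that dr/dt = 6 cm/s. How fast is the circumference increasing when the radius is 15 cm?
12π cm/s

C = 2πr
dC/dt = 2π · dr/dt = 2π · 6 = 12π cm/s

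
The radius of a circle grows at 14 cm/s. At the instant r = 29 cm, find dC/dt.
28π cm/s

C = 2πr
dC/dt = 2π · dr/dt = 2π · 14 = 28π cm/s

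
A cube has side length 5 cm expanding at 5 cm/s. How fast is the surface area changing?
300 cm²/s

A = 6s²
dA/dt = 12s · ds/dt = 12·5·5 = 300 cm²/s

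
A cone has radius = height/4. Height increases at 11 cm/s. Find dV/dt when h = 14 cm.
539π/4 cm³/s

V = (1/3)π(h/4)²h = πh³/48
dV/dt = πh²/16 · 11
At h = 14: dV/dt = 539π/4 cm³/s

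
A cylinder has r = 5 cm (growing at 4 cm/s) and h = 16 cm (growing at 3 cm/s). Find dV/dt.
715π cm³/s

V = πr²h
dV/dt = 2πrh·dr/dt + πr²·dh/dt
= 2π(5)(16)(4) + π(5)²(3)
= 715π cm³/s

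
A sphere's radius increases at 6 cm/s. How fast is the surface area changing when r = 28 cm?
1344π cm²/s

S = 4πr²
dS/dt = dS/dr · dr/dt = 8πr · 6
At r = 28: dS/dt = 1344π cm²/s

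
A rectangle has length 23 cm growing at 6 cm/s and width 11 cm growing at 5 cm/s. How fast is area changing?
181 cm²/s

A = lw
dA/dt = w·dl/dt + l·dw/dt = 11·6 + 23·5 = 181 cm²/s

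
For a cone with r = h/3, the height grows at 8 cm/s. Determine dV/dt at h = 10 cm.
800π/9 cm³/s

V = (1/3)π(h/3)²h = πh³/27
dV/dt = πh²/9 · 8
At h = 10: dV/dt = 800π/9 cm³/s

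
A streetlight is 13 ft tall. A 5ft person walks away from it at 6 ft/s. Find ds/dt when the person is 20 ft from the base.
15/4 ft/s

By similar triangles: 13/(x+s) = 5/s
Solving: s = 5x/8
ds/dt = 5/8 · dx/dt = 5/8 · 6 = 15/4 ft/s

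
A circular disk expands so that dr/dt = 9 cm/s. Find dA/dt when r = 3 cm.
54π cm²/s

A = πr²
dA/dt = 2πr · dr/dt = 2π(3)(9) = 54π cm²/s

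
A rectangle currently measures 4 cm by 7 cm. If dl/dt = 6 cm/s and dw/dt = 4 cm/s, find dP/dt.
20 cm/s

P = 2(l + w)
dP/dt = 2(dl/dt + dw/dt) = 2(6 + 4) = 20 cm/s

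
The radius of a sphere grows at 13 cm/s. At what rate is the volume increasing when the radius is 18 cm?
16848π cm³/s

V = (4/3)πr³
dV/dt = dV/dr · dr/dt = 4πr² · 13
At r = 18: dV/dt = 16848π cm³/s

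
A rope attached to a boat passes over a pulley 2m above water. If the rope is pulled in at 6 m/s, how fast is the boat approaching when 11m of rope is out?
22√13/13 ≈ 6.102 m/s

rope² = x² + 2²
x = √(11² - 2²) = 3√13
dx/dt = (rope/x) · d(rope)/dt = (11/(3√13)) · (-6) = -22√13/13 m/s
The boat approaches at 22√13/13 ≈ 6.102 m/s.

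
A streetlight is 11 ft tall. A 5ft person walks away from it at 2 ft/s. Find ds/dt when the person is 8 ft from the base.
5/3 ft/s

By similar triangles: 11/(x+s) = 5/s
Solving: s = 5x/6
ds/dt = 5/6 · dx/dt = 5/6 · 2 = 5/3 ft/s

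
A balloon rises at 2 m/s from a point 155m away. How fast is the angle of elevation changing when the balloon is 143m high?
0.00697 rad/s

tan(θ) = y/155
sec²(θ) · dθ/dt = (1/155) · dy/dt
dθ/dt = cos²(θ)/155 · 2 = 155/(155² + 143²) · 2
dθ/dt = 0.00697 rad/s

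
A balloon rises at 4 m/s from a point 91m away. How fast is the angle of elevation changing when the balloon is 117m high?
0.016568 rad/s

tan(θ) = y/91
sec²(θ) · dθ/dt = (1/91) · dy/dt
dθ/dt = cos²(θ)/91 · 4 = 91/(91² + 117²) · 4
dθ/dt = 0.016568 rad/s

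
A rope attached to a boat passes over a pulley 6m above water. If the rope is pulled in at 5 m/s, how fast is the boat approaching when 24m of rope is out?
4√15/3 ≈ 5.164 m/s

rope² = x² + 6²
x = √(24² - 6²) = 6√15
dx/dt = (rope/x) · d(rope)/dt = (24/(6√15)) · (-5) = -4√15/3 m/s
The boat approaches at 4√15/3 ≈ 5.164 m/s.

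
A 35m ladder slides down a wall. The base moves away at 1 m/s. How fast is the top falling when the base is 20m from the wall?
4√33/33 ≈ 0.6963 m/s

x² + y² = 35²
2x·dx/dt + 2y·dy/dt = 0
dy/dt = -x/y · dx/dt = -20/(5√33) · 1 = -4√33/33 m/s
The top is descending at 4√33/33 ≈ 0.6963 m/s.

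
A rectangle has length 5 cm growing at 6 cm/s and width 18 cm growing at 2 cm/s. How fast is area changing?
118 cm²/s

A = lw
dA/dt = w·dl/dt + l·dw/dt = 18·6 + 5·2 = 118 cm²/s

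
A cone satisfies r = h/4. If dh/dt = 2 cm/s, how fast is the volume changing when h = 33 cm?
1089π/8 cm³/s

V = (1/3)π(h/4)²h = πh³/48
dV/dt = πh²/16 · 2
At h = 33: dV/dt = 1089π/8 cm³/s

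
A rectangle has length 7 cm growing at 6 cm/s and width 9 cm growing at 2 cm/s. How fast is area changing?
68 cm²/s

A = lw
dA/dt = w·dl/dt + l·dw/dt = 9·6 + 7·2 = 68 cm²/s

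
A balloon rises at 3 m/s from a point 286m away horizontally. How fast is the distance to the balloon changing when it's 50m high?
75√21074/21074 ≈ 0.5166 m/s

z² = 286² + y²
z = √(286² + 50²) = 2√21074
dz/dt = y/z · dy/dt = 50/(2√21074) · 3 = 75√21074/21074 ≈ 0.5166 m/s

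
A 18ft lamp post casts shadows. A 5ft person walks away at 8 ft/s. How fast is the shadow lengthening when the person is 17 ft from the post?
40/13 ft/s

By similar triangles: 18/(x+s) = 5/s
Solving: s = 5x/13
ds/dt = 5/13 · dx/dt = 5/13 · 8 = 40/13 ft/s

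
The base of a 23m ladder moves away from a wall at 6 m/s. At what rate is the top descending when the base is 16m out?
32√273/91 ≈ 5.81 m/s

x² + y² = 23²
2x·dx/dt + 2y·dy/dt = 0
dy/dt = -x/y · dx/dt = -16/√273 · 6 = -32√273/91 m/s
The top is descending at 32√273/91 ≈ 5.81 m/s.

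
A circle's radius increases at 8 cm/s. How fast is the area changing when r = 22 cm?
352π cm²/s

A = πr²
dA/dt = 2πr · dr/dt = 2π(22)(8) = 352π cm²/s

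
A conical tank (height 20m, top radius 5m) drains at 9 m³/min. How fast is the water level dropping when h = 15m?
16/(25π) ≈ 0.2037 m/min

r/h = 5/20, so r = (1/4)h
V = (1/3)πr²h = (1/3)π((1/4)h)²h = (1/48)πh³
dV/dh = (1/16)πh²
dh/dt = (dV/dt)/(dV/dh) = -9/((1/16)π·15²) = -16/(25π) m/min
The level is dropping at 16/(25π) ≈ 0.2037 m/min.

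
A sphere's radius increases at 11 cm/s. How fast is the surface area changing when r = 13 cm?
1144π cm²/s

S = 4πr²
dS/dt = dS/dr · dr/dt = 8πr · 11
At r = 13: dS/dt = 1144π cm²/s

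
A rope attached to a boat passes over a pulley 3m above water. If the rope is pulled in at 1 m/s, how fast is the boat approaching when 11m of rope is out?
11√7/28 ≈ 1.039 m/s

rope² = x² + 3²
x = √(11² - 3²) = 4√7
dx/dt = (rope/x) · d(rope)/dt = (11/(4√7)) · (-1) = -11√7/28 m/s
The boat approaches at 11√7/28 ≈ 1.039 m/s.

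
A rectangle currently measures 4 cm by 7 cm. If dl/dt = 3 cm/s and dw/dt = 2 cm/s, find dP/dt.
10 cm/s

P = 2(l + w)
dP/dt = 2(dl/dt + dw/dt) = 2(3 + 2) = 10 cm/s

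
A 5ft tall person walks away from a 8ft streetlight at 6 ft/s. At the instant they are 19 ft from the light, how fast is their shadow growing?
10 ft/s

By similar triangles: 8/(x+s) = 5/s
Solving: s = 5x/3
ds/dt = 5/3 · dx/dt = 5/3 · 6 = 10 ft/s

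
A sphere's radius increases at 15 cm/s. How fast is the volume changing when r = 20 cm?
24000π cm³/s

V = (4/3)πr³
dV/dt = dV/dr · dr/dt = 4πr² · 15
At r = 20: dV/dt = 24000π cm³/s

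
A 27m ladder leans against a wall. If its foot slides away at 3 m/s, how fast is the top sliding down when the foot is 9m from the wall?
3√2/4 ≈ 1.061 m/s

x² + y² = 27²
2x·dx/dt + 2y·dy/dt = 0
dy/dt = -x/y · dx/dt = -9/(18√2) · 3 = -3√2/4 m/s
The top is descending at 3√2/4 ≈ 1.061 m/s.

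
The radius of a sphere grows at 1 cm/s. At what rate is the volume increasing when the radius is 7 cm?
196π cm³/s

V = (4/3)πr³
dV/dt = dV/dr · dr/dt = 4πr² · 1
At r = 7: dV/dt = 196π cm³/s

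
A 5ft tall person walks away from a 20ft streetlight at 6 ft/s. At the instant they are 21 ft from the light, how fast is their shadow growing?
2 ft/s

By similar triangles: 20/(x+s) = 5/s
Solving: s = 5x/15
ds/dt = 5/15 · dx/dt = 1/3 · 6 = 2 ft/s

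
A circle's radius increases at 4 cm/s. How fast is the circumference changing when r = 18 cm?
8π cm/s

C = 2πr
dC/dt = 2π · dr/dt = 2π · 4 = 8π cm/s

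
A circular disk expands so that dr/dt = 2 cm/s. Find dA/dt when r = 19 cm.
76π cm²/s

A = πr²
dA/dt = 2πr · dr/dt = 2π(19)(2) = 76π cm²/s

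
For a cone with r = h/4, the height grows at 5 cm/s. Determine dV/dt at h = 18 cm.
405π/4 cm³/s

V = (1/3)π(h/4)²h = πh³/48
dV/dt = πh²/16 · 5
At h = 18: dV/dt = 405π/4 cm³/s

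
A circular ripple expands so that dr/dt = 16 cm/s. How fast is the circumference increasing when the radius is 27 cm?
32π cm/s

C = 2πr
dC/dt = 2π · dr/dt = 2π · 16 = 32π cm/s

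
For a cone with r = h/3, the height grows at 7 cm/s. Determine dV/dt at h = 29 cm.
5887π/9 cm³/s

V = (1/3)π(h/3)²h = πh³/27
dV/dt = πh²/9 · 7
At h = 29: dV/dt = 5887π/9 cm³/s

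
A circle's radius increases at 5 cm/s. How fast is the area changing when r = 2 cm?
20π cm²/s

A = πr²
dA/dt = 2πr · dr/dt = 2π(2)(5) = 20π cm²/s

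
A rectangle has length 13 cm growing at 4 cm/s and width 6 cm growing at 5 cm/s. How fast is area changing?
89 cm²/s

A = lw
dA/dt = w·dl/dt + l·dw/dt = 6·4 + 13·5 = 89 cm²/s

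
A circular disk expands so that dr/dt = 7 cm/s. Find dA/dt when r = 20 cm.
280π cm²/s

A = πr²
dA/dt = 2πr · dr/dt = 2π(20)(7) = 280π cm²/s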